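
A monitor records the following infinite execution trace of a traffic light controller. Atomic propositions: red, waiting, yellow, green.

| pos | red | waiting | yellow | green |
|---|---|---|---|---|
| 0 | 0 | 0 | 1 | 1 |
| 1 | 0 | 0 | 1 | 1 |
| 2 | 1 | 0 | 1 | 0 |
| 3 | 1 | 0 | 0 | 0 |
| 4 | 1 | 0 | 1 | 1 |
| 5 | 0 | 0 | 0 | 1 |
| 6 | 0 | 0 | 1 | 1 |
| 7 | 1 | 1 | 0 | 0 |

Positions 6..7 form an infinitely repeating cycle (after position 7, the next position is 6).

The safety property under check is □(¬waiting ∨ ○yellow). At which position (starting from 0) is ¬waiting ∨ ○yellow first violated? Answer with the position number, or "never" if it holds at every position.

never

¬waiting ∨ ○yellow holds at every position 0..7, and those are all the positions the trace ever visits, so the invariant □(¬waiting ∨ ○yellow) is never violated.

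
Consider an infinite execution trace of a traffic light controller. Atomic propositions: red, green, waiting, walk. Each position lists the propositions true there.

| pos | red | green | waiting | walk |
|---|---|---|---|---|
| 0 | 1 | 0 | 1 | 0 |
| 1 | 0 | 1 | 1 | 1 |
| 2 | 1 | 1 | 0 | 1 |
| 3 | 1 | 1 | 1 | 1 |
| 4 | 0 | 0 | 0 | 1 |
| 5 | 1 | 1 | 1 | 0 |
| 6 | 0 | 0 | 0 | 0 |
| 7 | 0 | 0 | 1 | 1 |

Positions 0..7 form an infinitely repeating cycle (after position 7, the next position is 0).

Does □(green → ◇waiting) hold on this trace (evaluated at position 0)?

green → ◇waiting holds at every position 0..7, and those are all positions ever visited, so □(green → ◇waiting) holds.
Positions where green holds: 1, 2, 3, 5.
Check ◇waiting at each: 1→ok, 2→ok, 3→ok, 5→ok.

Holds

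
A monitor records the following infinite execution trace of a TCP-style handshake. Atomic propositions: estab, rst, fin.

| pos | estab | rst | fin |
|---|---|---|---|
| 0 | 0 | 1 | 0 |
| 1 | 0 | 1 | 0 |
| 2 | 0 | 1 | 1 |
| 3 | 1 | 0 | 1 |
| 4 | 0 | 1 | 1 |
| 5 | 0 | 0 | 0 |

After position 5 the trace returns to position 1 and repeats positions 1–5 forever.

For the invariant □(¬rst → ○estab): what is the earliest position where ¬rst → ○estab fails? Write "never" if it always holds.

3

Check ¬rst → ○estab at each position in order: 0 ✓, 1 ✓, 2 ✓.
At position 3 the labels are {estab, fin} and the next position 4 has {fin, rst}, so ¬rst → ○estab is false there. This is the first violation.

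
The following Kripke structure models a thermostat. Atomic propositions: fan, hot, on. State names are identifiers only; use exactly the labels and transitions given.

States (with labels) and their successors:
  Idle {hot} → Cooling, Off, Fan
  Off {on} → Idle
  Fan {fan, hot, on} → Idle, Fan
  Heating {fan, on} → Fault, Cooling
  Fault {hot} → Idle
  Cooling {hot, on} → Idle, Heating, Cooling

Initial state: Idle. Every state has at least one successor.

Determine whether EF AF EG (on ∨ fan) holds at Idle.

States satisfying AF EG (on ∨ fan): {Fan, Heating, Cooling}.
States satisfying EF AF EG (on ∨ fan): {Idle, Off, Fan, Heating, Fault, Cooling}.
Some path from Idle reaches a state where AF EG (on ∨ fan) holds.
Idle ∈ Sat(EF AF EG (on ∨ fan)).

Satisfied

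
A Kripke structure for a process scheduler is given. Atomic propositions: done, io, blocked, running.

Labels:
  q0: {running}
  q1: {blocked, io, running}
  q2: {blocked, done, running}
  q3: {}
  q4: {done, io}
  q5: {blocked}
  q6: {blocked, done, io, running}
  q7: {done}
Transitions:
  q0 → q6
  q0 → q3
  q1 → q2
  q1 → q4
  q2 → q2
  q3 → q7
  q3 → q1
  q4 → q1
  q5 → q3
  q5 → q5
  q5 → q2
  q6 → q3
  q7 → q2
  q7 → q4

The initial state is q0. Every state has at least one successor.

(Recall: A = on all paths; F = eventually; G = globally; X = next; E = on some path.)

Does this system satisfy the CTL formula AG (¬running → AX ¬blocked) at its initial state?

States satisfying ¬running → AX ¬blocked: {q0, q1, q2, q6}.
States satisfying AG (¬running → AX ¬blocked): {q2}.
q3 is reachable from q0 and violates ¬running → AX ¬blocked, so AG fails at q0.
q0 ∉ Sat(AG (¬running → AX ¬blocked)).

Does not hold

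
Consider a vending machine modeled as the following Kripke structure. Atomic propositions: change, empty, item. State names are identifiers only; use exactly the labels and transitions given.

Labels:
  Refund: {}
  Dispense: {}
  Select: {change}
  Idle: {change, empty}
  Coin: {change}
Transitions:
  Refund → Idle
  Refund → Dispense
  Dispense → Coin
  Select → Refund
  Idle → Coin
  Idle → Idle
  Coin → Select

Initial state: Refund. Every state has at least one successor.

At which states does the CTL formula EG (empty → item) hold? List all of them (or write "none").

{Refund, Dispense, Select, Coin}

States satisfying empty → item: {Refund, Dispense, Select, Coin}.
States satisfying EG (empty → item): {Refund, Dispense, Select, Coin}.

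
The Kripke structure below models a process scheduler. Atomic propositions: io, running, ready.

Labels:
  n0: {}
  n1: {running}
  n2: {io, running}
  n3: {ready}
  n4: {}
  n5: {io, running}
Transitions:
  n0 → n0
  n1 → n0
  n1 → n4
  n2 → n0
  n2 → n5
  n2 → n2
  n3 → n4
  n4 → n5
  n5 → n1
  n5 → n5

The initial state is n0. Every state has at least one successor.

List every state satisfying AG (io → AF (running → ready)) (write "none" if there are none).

States satisfying io → AF (running → ready): {n0, n1, n3, n4}.
States satisfying AG (io → AF (running → ready)): {n0}.

{n0}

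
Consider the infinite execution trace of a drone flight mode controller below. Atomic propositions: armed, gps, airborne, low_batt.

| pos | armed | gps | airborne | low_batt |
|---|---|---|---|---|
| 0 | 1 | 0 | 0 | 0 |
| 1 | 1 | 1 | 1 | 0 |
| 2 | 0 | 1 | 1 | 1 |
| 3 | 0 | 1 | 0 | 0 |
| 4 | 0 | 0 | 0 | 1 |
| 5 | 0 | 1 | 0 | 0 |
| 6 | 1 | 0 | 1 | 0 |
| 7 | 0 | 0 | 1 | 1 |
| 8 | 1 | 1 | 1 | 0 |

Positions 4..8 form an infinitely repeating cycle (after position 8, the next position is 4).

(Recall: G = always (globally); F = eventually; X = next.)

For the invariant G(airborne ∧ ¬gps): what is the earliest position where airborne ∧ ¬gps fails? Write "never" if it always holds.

At position 0 the labels are {armed}, so airborne ∧ ¬gps is false there. This is the first violation.

0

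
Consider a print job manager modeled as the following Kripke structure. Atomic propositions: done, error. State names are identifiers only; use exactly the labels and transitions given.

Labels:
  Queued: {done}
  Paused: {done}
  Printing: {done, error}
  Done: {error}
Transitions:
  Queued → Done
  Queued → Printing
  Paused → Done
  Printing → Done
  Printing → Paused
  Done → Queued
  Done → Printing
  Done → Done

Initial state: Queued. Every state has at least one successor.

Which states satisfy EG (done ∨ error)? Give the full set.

States satisfying done ∨ error: {Queued, Paused, Printing, Done}.
States satisfying EG (done ∨ error): {Queued, Paused, Printing, Done}.

{Queued, Paused, Printing, Done}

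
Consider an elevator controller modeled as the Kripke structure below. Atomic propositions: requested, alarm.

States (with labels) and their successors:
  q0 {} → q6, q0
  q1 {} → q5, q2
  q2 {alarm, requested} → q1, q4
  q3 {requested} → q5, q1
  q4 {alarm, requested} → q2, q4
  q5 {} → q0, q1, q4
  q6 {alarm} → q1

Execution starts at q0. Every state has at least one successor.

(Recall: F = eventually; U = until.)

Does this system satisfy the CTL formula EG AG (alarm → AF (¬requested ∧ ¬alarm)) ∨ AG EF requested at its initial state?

Satisfied

States satisfying AG (alarm → AF (¬requested ∧ ¬alarm)): ∅.
States satisfying EG AG (alarm → AF (¬requested ∧ ¬alarm)): ∅.
States satisfying EF requested: {q0, q1, q2, q3, q4, q5, q6}.
States satisfying AG EF requested: {q0, q1, q2, q3, q4, q5, q6}.
States satisfying EG AG (alarm → AF (¬requested ∧ ¬alarm)) ∨ AG EF requested: {q0, q1, q2, q3, q4, q5, q6}.
q0 ∈ Sat(EG AG (alarm → AF (¬requested ∧ ¬alarm)) ∨ AG EF requested).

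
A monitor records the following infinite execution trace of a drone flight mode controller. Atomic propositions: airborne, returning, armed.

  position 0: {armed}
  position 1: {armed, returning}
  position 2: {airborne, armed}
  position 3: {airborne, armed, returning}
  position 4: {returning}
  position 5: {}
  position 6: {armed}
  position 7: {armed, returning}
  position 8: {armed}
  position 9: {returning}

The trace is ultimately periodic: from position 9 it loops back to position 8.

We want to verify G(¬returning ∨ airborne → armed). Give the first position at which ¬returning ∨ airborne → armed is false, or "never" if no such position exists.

5

Check ¬returning ∨ airborne → armed at each position in order: 0 ✓, 1 ✓, 2 ✓, 3 ✓, 4 ✓.
At position 5 the labels are {}, so ¬returning ∨ airborne → armed is false there. This is the first violation.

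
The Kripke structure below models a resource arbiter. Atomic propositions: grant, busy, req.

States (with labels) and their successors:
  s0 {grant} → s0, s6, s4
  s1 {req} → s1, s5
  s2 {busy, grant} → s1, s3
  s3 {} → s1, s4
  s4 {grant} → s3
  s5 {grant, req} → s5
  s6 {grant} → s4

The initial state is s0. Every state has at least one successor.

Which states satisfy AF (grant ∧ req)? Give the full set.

{s5}

States satisfying grant ∧ req: {s5}.
States satisfying AF (grant ∧ req): {s5}.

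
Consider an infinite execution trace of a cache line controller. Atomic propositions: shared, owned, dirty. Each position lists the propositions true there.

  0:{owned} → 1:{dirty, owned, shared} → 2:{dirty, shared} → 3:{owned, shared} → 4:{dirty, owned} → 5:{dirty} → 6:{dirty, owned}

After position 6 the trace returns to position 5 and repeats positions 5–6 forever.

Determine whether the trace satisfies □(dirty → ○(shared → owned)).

Violated

dirty → ○(shared → owned) must hold at every position from 0 onward. It fails at position 1, so □(dirty → ○(shared → owned)) is false.
Positions where dirty holds: 1, 2, 4, 5, 6.
Check ○(shared → owned) at each: 1→fails, 2→ok, 4→ok, 5→ok, 6→ok.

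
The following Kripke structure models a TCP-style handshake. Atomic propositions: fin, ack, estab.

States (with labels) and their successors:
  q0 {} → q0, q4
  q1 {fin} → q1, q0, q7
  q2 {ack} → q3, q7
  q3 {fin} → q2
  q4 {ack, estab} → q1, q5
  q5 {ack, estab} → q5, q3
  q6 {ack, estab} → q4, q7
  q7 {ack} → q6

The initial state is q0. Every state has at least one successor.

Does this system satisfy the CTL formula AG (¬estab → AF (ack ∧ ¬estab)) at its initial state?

No

States satisfying ¬estab → AF (ack ∧ ¬estab): {q2, q3, q4, q5, q6, q7}.
States satisfying AG (¬estab → AF (ack ∧ ¬estab)): ∅.
q0 is reachable from q0 and violates ¬estab → AF (ack ∧ ¬estab), so AG fails at q0.
q0 ∉ Sat(AG (¬estab → AF (ack ∧ ¬estab))).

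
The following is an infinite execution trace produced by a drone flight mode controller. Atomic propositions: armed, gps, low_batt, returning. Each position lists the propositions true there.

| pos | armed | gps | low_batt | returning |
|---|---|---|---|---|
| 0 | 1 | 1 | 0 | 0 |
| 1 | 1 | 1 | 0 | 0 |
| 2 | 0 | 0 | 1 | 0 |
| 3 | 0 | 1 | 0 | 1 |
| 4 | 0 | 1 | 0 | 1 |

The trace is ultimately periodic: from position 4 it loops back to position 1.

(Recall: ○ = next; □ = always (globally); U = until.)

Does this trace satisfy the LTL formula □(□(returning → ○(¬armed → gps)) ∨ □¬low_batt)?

□(returning → ○(¬armed → gps)) ∨ □¬low_batt holds at every position 0..4, and those are all positions ever visited, so □(□(returning → ○(¬armed → gps)) ∨ □¬low_batt) holds.

Satisfied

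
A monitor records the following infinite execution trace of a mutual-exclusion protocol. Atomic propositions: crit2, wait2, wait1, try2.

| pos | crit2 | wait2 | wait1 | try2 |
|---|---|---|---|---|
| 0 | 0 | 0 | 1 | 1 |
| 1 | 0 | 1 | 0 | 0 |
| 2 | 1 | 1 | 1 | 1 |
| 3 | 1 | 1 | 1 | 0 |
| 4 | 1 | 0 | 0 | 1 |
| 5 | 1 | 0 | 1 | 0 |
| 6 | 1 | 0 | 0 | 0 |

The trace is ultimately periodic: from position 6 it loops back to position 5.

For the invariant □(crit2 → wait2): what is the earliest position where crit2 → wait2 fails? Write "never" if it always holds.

4

Check crit2 → wait2 at each position in order: 0 ✓, 1 ✓, 2 ✓, 3 ✓.
At position 4 the labels are {crit2, try2}, so crit2 → wait2 is false there. This is the first violation.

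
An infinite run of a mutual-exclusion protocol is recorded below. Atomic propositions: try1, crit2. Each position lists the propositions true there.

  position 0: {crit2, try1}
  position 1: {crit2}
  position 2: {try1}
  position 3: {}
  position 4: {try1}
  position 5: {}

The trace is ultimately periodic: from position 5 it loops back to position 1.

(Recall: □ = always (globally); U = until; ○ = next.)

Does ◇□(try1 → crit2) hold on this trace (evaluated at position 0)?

□(try1 → crit2) is false at every position 0..5, so it never becomes true and ◇□(try1 → crit2) fails.

Does not hold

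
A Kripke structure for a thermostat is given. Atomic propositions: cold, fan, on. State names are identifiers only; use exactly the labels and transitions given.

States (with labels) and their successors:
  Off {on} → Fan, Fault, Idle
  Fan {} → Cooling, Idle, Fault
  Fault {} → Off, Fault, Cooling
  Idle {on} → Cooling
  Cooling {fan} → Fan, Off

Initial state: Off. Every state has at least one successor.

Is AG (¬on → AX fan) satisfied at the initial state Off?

States satisfying ¬on → AX fan: {Off, Idle}.
States satisfying AG (¬on → AX fan): ∅.
Cooling is reachable from Off and violates ¬on → AX fan, so AG fails at Off.
Off ∉ Sat(AG (¬on → AX fan)).

Does not hold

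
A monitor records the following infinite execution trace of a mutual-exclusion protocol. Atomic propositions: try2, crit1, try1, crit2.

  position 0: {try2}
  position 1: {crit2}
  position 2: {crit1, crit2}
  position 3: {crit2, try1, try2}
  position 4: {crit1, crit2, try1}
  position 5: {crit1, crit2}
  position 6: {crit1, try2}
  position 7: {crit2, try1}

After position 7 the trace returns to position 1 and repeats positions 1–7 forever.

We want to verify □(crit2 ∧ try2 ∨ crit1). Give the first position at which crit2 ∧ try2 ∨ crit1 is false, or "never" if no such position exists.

0

At position 0 the labels are {try2}, so crit2 ∧ try2 ∨ crit1 is false there. This is the first violation.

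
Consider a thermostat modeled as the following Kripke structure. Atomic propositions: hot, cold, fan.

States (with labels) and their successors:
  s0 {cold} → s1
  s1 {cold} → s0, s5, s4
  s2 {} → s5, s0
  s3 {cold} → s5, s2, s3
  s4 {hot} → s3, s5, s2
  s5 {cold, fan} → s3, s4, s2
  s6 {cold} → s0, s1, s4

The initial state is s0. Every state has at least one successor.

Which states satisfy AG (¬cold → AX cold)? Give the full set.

none

States satisfying ¬cold → AX cold: {s0, s1, s2, s3, s5, s6}.
States satisfying AG (¬cold → AX cold): ∅.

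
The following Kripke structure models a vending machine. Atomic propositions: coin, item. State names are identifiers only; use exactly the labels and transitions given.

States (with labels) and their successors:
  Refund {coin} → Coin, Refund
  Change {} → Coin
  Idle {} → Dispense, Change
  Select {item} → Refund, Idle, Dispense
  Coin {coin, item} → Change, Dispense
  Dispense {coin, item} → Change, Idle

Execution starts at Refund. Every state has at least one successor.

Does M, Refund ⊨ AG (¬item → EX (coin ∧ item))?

States satisfying ¬item → EX (coin ∧ item): {Refund, Change, Idle, Select, Coin, Dispense}.
States satisfying AG (¬item → EX (coin ∧ item)): {Refund, Change, Idle, Select, Coin, Dispense}.
Every state reachable from Refund satisfies ¬item → EX (coin ∧ item).
Refund ∈ Sat(AG (¬item → EX (coin ∧ item))).

Yes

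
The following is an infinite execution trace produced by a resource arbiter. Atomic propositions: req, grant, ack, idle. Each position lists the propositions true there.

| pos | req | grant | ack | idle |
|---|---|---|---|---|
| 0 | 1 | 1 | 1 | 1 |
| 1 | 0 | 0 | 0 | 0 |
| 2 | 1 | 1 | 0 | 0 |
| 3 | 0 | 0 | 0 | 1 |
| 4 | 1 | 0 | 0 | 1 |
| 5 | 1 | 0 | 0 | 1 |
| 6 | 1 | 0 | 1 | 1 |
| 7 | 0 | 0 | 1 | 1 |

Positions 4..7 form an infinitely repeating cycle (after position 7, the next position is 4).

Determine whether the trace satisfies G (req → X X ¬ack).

No

req → X X ¬ack must hold at every position from 0 onward. It fails at position 4, so G (req → X X ¬ack) is false.
Positions where req holds: 0, 2, 4, 5, 6.
Check X X ¬ack at each: 0→ok, 2→ok, 4→fails, 5→fails, 6→ok.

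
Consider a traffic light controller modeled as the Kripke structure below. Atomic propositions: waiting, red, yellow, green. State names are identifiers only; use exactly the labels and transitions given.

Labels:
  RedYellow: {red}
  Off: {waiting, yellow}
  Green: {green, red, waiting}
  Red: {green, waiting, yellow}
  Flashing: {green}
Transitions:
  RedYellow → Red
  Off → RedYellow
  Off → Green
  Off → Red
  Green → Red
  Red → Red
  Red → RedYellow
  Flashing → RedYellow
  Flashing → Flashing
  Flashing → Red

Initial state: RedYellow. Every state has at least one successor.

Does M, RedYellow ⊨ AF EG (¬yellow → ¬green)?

Holds

States satisfying EG (¬yellow → ¬green): {RedYellow, Off, Red}.
States satisfying AF EG (¬yellow → ¬green): {RedYellow, Off, Green, Red}.
RedYellow ∈ Sat(AF EG (¬yellow → ¬green)).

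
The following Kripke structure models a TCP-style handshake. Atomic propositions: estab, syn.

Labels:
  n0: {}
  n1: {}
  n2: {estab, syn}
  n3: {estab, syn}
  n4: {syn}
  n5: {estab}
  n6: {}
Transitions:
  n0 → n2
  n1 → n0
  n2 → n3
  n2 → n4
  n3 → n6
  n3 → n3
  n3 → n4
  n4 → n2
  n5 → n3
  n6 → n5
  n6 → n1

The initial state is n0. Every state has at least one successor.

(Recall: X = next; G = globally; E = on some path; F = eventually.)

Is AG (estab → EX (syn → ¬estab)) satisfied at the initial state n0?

States satisfying estab → EX (syn → ¬estab): {n0, n1, n2, n3, n4, n6}.
States satisfying AG (estab → EX (syn → ¬estab)): ∅.
n5 is reachable from n0 and violates estab → EX (syn → ¬estab), so AG fails at n0.
n0 ∉ Sat(AG (estab → EX (syn → ¬estab))).

Violated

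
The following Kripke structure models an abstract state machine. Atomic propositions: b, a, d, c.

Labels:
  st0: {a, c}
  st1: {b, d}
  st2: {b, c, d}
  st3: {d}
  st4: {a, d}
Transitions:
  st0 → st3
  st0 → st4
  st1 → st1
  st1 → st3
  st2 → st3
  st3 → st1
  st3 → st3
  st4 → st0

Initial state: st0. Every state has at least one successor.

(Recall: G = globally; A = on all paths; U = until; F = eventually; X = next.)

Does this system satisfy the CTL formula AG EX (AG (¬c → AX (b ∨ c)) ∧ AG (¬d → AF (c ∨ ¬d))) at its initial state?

Does not hold

States satisfying EX (AG (¬c → AX (b ∨ c)) ∧ AG (¬d → AF (c ∨ ¬d))): ∅.
States satisfying AG EX (AG (¬c → AX (b ∨ c)) ∧ AG (¬d → AF (c ∨ ¬d))): ∅.
st0 is reachable from st0 and violates EX (AG (¬c → AX (b ∨ c)) ∧ AG (¬d → AF (c ∨ ¬d))), so AG fails at st0.
st0 ∉ Sat(AG EX (AG (¬c → AX (b ∨ c)) ∧ AG (¬d → AF (c ∨ ¬d)))).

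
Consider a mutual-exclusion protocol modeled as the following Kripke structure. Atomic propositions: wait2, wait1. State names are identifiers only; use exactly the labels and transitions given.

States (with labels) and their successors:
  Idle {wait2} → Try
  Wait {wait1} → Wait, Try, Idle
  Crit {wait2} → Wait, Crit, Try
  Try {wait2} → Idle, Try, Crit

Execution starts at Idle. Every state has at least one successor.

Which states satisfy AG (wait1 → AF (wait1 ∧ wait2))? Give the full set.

States satisfying wait1 → AF (wait1 ∧ wait2): {Idle, Crit, Try}.
States satisfying AG (wait1 → AF (wait1 ∧ wait2)): ∅.

none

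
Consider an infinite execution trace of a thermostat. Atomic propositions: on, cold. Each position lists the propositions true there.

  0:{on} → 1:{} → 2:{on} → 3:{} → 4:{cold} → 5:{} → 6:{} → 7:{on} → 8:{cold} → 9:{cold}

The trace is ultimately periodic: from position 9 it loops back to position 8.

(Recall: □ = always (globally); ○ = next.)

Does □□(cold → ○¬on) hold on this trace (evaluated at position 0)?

Holds

□(cold → ○¬on) holds at every position 0..9, and those are all positions ever visited, so □□(cold → ○¬on) holds.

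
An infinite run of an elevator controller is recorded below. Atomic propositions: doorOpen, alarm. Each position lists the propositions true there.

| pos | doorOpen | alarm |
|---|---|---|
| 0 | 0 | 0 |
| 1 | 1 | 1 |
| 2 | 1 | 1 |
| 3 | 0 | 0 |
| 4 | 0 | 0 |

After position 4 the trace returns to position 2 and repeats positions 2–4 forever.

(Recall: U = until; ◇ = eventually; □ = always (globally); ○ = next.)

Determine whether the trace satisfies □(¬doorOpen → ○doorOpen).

¬doorOpen → ○doorOpen must hold at every position from 0 onward. It fails at position 3, so □(¬doorOpen → ○doorOpen) is false.
Positions where ¬doorOpen holds: 0, 3, 4.
Check ○doorOpen at each: 0→ok, 3→fails, 4→ok.

No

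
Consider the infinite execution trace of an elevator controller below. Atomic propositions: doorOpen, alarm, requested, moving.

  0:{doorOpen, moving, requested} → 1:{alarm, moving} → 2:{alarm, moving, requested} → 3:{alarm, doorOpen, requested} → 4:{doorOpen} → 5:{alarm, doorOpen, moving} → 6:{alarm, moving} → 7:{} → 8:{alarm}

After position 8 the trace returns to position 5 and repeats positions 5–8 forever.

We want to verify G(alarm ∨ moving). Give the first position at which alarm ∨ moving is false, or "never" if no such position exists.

4

Check alarm ∨ moving at each position in order: 0 ✓, 1 ✓, 2 ✓, 3 ✓.
At position 4 the labels are {doorOpen}, so alarm ∨ moving is false there. This is the first violation.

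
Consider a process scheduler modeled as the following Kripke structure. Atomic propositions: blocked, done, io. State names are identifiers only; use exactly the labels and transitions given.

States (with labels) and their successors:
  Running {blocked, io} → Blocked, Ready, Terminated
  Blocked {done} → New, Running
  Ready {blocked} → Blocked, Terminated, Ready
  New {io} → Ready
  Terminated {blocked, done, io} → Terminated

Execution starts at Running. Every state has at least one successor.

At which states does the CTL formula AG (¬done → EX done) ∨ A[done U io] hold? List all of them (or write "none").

{Running, Blocked, New, Terminated}

States satisfying ¬done → EX done: {Running, Blocked, Ready, Terminated}.
States satisfying AG (¬done → EX done): {Terminated}.
States satisfying done: {Blocked, Terminated}.
States satisfying io: {Running, New, Terminated}.
States satisfying A[done U io]: {Running, Blocked, New, Terminated}.
States satisfying AG (¬done → EX done) ∨ A[done U io]: {Running, Blocked, New, Terminated}.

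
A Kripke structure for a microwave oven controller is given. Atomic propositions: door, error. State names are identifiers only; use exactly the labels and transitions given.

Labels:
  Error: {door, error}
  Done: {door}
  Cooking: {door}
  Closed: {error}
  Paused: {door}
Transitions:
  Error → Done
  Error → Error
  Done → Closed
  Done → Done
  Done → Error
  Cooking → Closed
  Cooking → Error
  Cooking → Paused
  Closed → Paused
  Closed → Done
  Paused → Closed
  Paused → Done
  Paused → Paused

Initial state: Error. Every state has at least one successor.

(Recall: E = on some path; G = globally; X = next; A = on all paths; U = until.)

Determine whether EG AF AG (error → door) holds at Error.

Violated

States satisfying AF AG (error → door): ∅.
States satisfying EG AF AG (error → door): ∅.
No suitable path/successor from Error witnesses the formula.
Error ∉ Sat(EG AF AG (error → door)).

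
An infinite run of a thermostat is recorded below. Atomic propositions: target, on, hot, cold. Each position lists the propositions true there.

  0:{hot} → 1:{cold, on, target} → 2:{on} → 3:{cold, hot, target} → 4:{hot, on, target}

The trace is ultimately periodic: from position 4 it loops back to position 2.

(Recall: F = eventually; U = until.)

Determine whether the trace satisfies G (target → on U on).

Violated

target → on U on must hold at every position from 0 onward. It fails at position 3, so G (target → on U on) is false.
Positions where target holds: 1, 3, 4.
Check on U on at each: 1→ok, 3→fails, 4→ok.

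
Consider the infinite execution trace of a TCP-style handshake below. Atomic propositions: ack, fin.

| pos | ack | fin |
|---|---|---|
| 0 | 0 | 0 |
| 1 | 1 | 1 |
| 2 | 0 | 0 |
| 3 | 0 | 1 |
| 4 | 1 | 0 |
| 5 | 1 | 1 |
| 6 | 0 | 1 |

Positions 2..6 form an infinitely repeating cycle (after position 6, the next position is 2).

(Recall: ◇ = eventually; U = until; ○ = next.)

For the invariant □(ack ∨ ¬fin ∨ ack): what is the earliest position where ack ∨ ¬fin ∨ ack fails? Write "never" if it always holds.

3

Check ack ∨ ¬fin ∨ ack at each position in order: 0 ✓, 1 ✓, 2 ✓.
At position 3 the labels are {fin}, so ack ∨ ¬fin ∨ ack is false there. This is the first violation.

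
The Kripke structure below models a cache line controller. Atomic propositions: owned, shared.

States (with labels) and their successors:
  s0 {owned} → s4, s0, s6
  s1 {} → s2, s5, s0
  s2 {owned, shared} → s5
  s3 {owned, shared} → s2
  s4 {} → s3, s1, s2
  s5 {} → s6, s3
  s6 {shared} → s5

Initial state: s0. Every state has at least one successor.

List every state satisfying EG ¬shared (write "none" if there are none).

{s0, s1, s4}

States satisfying ¬shared: {s0, s1, s4, s5}.
States satisfying EG ¬shared: {s0, s1, s4}.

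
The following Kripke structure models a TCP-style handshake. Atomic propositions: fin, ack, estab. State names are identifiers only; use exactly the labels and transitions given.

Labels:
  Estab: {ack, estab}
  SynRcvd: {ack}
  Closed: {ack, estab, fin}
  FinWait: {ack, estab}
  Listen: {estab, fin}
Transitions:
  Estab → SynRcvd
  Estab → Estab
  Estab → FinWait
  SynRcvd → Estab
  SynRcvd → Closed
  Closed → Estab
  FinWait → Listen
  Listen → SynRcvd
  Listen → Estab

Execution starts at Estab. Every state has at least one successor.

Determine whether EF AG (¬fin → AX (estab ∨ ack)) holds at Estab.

States satisfying AG (¬fin → AX (estab ∨ ack)): {Estab, SynRcvd, Closed, FinWait, Listen}.
States satisfying EF AG (¬fin → AX (estab ∨ ack)): {Estab, SynRcvd, Closed, FinWait, Listen}.
Some path from Estab reaches a state where AG (¬fin → AX (estab ∨ ack)) holds.
Estab ∈ Sat(EF AG (¬fin → AX (estab ∨ ack))).

Satisfied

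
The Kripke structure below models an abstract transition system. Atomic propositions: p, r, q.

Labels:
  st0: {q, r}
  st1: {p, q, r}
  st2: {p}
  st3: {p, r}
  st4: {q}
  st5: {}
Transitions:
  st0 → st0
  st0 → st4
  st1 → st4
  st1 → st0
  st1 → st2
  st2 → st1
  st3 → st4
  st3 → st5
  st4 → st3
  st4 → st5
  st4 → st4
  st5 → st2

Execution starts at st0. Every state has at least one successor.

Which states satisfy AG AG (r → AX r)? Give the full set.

none

States satisfying AG (r → AX r): ∅.
States satisfying AG AG (r → AX r): ∅.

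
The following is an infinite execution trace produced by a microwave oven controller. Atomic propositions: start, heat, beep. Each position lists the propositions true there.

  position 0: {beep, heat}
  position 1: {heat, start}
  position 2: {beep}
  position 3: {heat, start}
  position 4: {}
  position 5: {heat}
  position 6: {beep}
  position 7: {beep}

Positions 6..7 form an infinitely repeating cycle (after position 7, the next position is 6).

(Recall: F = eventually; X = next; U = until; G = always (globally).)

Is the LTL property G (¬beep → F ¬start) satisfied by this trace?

¬beep → F ¬start holds at every position 0..7, and those are all positions ever visited, so G (¬beep → F ¬start) holds.
Positions where ¬beep holds: 1, 3, 4, 5.
Check F ¬start at each: 1→ok, 3→ok, 4→ok, 5→ok.

Holds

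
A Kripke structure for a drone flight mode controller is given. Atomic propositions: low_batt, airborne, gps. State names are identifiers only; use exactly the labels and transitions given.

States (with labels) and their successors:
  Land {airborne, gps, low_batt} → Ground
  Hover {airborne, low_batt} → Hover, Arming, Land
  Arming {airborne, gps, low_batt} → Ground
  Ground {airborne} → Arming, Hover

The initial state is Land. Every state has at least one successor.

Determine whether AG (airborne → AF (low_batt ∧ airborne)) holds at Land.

States satisfying airborne → AF (low_batt ∧ airborne): {Land, Hover, Arming, Ground}.
States satisfying AG (airborne → AF (low_batt ∧ airborne)): {Land, Hover, Arming, Ground}.
Every state reachable from Land satisfies airborne → AF (low_batt ∧ airborne).
Land ∈ Sat(AG (airborne → AF (low_batt ∧ airborne))).

Satisfied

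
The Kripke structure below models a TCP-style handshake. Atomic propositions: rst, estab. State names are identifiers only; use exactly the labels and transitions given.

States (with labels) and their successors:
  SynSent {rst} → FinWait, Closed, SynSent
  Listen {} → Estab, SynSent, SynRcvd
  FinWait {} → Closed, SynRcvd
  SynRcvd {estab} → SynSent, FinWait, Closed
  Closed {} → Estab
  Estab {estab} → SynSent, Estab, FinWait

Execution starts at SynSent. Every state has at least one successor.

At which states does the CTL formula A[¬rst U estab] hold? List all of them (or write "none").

{FinWait, SynRcvd, Closed, Estab}

States satisfying ¬rst: {Listen, FinWait, SynRcvd, Closed, Estab}.
States satisfying estab: {SynRcvd, Estab}.
States satisfying A[¬rst U estab]: {FinWait, SynRcvd, Closed, Estab}.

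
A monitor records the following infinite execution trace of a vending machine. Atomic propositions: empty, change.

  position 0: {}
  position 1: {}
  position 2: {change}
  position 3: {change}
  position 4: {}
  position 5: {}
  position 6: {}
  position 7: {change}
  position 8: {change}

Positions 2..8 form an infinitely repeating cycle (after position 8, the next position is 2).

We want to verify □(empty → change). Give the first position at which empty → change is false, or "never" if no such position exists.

empty → change holds at every position 0..8, and those are all the positions the trace ever visits, so the invariant □(empty → change) is never violated.

never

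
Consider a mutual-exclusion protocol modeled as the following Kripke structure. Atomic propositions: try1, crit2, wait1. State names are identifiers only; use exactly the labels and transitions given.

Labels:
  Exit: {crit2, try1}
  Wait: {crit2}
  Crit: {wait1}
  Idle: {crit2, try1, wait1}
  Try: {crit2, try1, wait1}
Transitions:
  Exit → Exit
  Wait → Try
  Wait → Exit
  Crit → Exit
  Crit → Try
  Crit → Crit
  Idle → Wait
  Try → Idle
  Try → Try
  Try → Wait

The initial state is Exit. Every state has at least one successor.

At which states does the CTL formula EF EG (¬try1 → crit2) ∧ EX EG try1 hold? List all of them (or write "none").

States satisfying EG (¬try1 → crit2): {Exit, Wait, Idle, Try}.
States satisfying EF EG (¬try1 → crit2): {Exit, Wait, Crit, Idle, Try}.
States satisfying EG try1: {Exit, Try}.
States satisfying EX EG try1: {Exit, Wait, Crit, Try}.
States satisfying EF EG (¬try1 → crit2) ∧ EX EG try1: {Exit, Wait, Crit, Try}.

{Exit, Wait, Crit, Try}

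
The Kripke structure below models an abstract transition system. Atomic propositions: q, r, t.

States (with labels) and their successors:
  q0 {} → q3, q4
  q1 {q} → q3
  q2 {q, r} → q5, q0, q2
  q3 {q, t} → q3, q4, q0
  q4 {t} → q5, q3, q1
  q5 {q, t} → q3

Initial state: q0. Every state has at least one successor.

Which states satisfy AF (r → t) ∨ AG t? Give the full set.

{q0, q1, q3, q4, q5}

States satisfying r → t: {q0, q1, q3, q4, q5}.
States satisfying AF (r → t): {q0, q1, q3, q4, q5}.
States satisfying t: {q3, q4, q5}.
States satisfying AG t: ∅.
States satisfying AF (r → t) ∨ AG t: {q0, q1, q3, q4, q5}.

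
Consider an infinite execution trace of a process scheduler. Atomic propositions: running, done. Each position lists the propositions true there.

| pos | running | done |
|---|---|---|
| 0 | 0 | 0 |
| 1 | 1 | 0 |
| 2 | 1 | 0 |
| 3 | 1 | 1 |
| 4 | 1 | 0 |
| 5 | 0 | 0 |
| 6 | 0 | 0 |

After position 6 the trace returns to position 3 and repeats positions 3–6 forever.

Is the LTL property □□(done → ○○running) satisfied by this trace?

□(done → ○○running) must hold at every position from 0 onward. It fails at position 0, so □□(done → ○○running) is false.

Violated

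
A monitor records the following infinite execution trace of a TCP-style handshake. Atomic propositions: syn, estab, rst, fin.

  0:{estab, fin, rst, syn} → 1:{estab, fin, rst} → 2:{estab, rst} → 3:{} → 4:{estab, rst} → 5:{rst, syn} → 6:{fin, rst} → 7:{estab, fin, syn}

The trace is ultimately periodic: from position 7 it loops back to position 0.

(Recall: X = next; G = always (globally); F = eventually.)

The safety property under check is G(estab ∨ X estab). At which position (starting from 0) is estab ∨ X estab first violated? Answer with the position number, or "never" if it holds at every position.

Check estab ∨ X estab at each position in order: 0 ✓, 1 ✓, 2 ✓, 3 ✓, 4 ✓.
At position 5 the labels are {rst, syn} and the next position 6 has {fin, rst}, so estab ∨ X estab is false there. This is the first violation.

5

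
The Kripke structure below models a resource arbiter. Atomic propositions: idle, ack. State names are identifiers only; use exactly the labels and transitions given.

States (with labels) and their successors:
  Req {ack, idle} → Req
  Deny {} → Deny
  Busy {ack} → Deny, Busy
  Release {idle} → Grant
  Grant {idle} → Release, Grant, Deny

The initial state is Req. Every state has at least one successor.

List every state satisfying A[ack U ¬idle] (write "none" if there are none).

States satisfying ack: {Req, Busy}.
States satisfying ¬idle: {Deny, Busy}.
States satisfying A[ack U ¬idle]: {Deny, Busy}.

{Deny, Busy}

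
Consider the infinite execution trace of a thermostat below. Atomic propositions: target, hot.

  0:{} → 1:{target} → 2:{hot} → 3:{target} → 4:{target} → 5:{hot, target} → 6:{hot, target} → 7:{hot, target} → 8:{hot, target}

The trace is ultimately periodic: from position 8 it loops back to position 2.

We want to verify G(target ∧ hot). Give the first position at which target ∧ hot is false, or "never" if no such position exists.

0

At position 0 the labels are {}, so target ∧ hot is false there. This is the first violation.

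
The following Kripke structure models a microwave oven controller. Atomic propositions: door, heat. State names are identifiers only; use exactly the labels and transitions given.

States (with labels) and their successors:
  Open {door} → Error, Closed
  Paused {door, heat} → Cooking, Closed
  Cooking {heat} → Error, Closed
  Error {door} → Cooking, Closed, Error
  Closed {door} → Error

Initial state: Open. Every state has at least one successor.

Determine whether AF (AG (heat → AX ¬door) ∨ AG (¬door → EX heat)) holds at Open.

States satisfying AG (heat → AX ¬door) ∨ AG (¬door → EX heat): ∅.
States satisfying AF (AG (heat → AX ¬door) ∨ AG (¬door → EX heat)): ∅.
There is a path from Open along which AG (heat → AX ¬door) ∨ AG (¬door → EX heat) never holds.
Open ∉ Sat(AF (AG (heat → AX ¬door) ∨ AG (¬door → EX heat))).

Violated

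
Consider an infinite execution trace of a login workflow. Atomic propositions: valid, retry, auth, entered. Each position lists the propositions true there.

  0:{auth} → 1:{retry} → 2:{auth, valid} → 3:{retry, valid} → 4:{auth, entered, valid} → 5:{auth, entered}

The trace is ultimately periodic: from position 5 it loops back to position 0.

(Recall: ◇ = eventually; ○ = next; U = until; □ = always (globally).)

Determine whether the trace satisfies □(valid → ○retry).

valid → ○retry must hold at every position from 0 onward. It fails at position 3, so □(valid → ○retry) is false.
Positions where valid holds: 2, 3, 4.
Check ○retry at each: 2→ok, 3→fails, 4→fails.

Violated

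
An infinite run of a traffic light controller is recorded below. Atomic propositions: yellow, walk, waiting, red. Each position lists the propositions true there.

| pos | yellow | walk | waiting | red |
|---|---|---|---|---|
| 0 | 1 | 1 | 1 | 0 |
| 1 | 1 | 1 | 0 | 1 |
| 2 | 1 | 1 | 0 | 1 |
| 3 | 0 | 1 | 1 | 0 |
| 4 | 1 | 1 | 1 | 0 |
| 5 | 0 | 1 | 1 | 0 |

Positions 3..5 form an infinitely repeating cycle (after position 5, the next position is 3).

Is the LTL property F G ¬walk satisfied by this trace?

G ¬walk is false at every position 0..5, so it never becomes true and F G ¬walk fails.

No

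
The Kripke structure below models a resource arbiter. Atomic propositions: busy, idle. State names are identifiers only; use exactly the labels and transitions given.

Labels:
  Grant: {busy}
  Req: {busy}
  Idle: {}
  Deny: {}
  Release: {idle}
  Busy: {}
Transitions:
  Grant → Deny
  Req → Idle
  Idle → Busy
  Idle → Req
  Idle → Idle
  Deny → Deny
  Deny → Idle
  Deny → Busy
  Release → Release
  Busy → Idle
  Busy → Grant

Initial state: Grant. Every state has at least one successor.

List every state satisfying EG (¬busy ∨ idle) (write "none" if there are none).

{Idle, Deny, Release, Busy}

States satisfying ¬busy ∨ idle: {Idle, Deny, Release, Busy}.
States satisfying EG (¬busy ∨ idle): {Idle, Deny, Release, Busy}.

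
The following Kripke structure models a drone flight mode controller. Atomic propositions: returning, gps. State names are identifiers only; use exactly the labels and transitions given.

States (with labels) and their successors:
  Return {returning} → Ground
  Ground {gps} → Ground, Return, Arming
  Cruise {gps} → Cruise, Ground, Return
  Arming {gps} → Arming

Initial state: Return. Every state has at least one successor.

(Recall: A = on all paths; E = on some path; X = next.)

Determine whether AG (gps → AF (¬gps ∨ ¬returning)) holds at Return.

States satisfying gps → AF (¬gps ∨ ¬returning): {Return, Ground, Cruise, Arming}.
States satisfying AG (gps → AF (¬gps ∨ ¬returning)): {Return, Ground, Cruise, Arming}.
Every state reachable from Return satisfies gps → AF (¬gps ∨ ¬returning).
Return ∈ Sat(AG (gps → AF (¬gps ∨ ¬returning))).

Holds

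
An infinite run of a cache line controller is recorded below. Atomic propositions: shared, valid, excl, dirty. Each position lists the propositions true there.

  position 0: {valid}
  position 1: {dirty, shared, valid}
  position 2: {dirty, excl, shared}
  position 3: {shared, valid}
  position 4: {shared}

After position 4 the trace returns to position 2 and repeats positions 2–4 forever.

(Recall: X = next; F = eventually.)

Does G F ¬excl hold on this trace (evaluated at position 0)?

Satisfied

F ¬excl holds at every position 0..4, and those are all positions ever visited, so G F ¬excl holds.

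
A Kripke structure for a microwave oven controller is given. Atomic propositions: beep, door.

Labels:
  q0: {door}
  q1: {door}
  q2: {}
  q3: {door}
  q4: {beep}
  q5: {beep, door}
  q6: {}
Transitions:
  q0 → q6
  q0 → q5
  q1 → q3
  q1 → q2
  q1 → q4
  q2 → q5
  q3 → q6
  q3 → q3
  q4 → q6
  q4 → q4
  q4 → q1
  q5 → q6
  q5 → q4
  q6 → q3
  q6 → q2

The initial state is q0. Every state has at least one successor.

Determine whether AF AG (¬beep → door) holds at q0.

States satisfying AG (¬beep → door): ∅.
States satisfying AF AG (¬beep → door): ∅.
There is a path from q0 along which AG (¬beep → door) never holds.
q0 ∉ Sat(AF AG (¬beep → door)).

Violated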